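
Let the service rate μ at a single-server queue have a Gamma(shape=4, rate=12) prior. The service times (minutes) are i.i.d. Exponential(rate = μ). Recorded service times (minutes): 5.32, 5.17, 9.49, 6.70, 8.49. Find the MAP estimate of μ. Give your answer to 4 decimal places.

The Exponential(rate=μ) likelihood is ∝ μ^n e^(−μΣtᵢ). Here n = 5 and Σtᵢ = 5.32 + 5.17 + 9.49 + 6.70 + 8.49 = 35.17.
Posterior ∝ μ^3e^(−12μ) · μ^5e^(−35.17μ) = μ^8e^(−47.17μ), i.e. Gamma(9, 47.17).
Mode = (a−1)/b = 8/47.17 ≈ 0.1696.

μ̂_MAP = 0.1696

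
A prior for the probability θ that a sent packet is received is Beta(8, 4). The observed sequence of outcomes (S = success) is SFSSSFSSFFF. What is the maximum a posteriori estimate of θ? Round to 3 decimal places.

θ̂_MAP = 0.619

Prior: Beta(8, 4).
Data: 6 successes in 11 trials (from the sequence). The binomial likelihood contributes θ^6(1−θ)^5, so the posterior is Beta(8+6, 4+5) = Beta(14, 9).
For Beta(a, b) with a, b > 1 the mode is (a−1)/(a+b−2) = 13/21 ≈ 0.619.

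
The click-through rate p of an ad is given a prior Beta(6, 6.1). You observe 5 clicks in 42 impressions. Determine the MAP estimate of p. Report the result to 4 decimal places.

p̂_MAP = 0.1919

Prior: Beta(6, 6.1).
Data: 5 successes in 42 trials. The binomial likelihood contributes p^5(1−p)^37, so the posterior is Beta(6+5, 6.1+37) = Beta(11, 43.1).
For Beta(a, b) with a, b > 1 the mode is (a−1)/(a+b−2) = 10/52.1 ≈ 0.1919.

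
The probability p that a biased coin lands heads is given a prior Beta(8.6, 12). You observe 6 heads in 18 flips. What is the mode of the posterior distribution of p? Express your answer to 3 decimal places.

Prior: Beta(8.6, 12).
Data: 6 successes in 18 trials. The binomial likelihood contributes p^6(1−p)^12, so the posterior is Beta(8.6+6, 12+12) = Beta(14.6, 24).
For Beta(a, b) with a, b > 1 the mode is (a−1)/(a+b−2) = 13.6/36.6 ≈ 0.372.

p̂_MAP = 0.372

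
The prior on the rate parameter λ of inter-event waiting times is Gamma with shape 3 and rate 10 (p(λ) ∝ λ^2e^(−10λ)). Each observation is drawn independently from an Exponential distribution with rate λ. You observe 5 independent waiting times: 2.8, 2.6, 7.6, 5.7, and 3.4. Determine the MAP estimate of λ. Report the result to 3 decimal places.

The Exponential(rate=λ) likelihood is ∝ λ^n e^(−λΣtᵢ). Here n = 5 and Σtᵢ = 2.8 + 2.6 + 7.6 + 5.7 + 3.4 = 22.1.
Posterior ∝ λ^2e^(−10λ) · λ^5e^(−22.1λ) = λ^7e^(−32.1λ), i.e. Gamma(8, 32.1).
Mode = (a−1)/b = 7/32.1 ≈ 0.218.

λ̂_MAP = 0.218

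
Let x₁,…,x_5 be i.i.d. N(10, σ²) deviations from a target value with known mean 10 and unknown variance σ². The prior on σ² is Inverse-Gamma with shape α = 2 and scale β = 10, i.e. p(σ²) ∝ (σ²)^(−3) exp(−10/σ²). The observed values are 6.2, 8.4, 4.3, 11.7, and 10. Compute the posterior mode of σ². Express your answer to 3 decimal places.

Sum of squared deviations about the known mean: SS = (6.2−10)² + (8.4−10)² + (4.3−10)² + (11.7−10)² + (10−10)² = 52.38.
The Normal likelihood contributes (σ²)^(−n/2) exp(−SS/(2σ²)), so the posterior is Inverse-Gamma(α + n/2, β + SS/2) = Inverse-Gamma(4.5, 36.19).
The mode of Inverse-Gamma(a, b) is b/(a+1) = 36.19/5.5 ≈ 6.580.

σ̂²_MAP = 6.580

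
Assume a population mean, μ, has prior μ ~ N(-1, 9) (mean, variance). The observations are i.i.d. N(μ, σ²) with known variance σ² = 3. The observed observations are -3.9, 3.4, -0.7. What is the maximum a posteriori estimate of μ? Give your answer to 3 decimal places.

n = 3; x̄ = ((-3.9) + 3.4 + (-0.7))/3 = -1.2/3 = -0.4.
For a Normal prior and Normal likelihood with known variance, the posterior is Normal; its mode equals its mean, the precision-weighted average.
Prior precision 1/σ₀² = 1/9; data precision n/σ² = 3/3 = 1.
μ̂ = ((1/9)·(-1) + 1·(-0.4)) / (1/9 + 1) = (-23/45)/(10/9) = -0.460.

μ̂_MAP = -0.460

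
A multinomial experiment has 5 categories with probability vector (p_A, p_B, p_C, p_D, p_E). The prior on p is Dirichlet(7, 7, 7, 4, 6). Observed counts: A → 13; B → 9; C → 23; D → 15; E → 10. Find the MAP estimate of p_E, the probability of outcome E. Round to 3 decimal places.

The posterior is Dirichlet(αᵢ + nᵢ) = Dirichlet(20, 16, 30, 19, 16).
For a Dirichlet(a₁,…,a_K) with all aᵢ > 1, the mode has j-th component (aⱼ − 1)/(Σaᵢ − K).
Here Σaᵢ = 101 and K = 5, so p_E = (16 − 1)/(101 − 5) = 15/96 ≈ 0.156.

MAP estimate of p_E = 0.156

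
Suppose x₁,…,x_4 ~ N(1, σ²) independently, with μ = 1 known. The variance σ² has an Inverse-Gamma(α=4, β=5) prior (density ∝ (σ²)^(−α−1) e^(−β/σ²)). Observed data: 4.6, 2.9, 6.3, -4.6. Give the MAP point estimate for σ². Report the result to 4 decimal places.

Sum of squared deviations about the known mean: SS = (4.6−1)² + (2.9−1)² + (6.3−1)² + (-4.6−1)² = 76.02.
The Normal likelihood contributes (σ²)^(−n/2) exp(−SS/(2σ²)), so the posterior is Inverse-Gamma(α + n/2, β + SS/2) = Inverse-Gamma(6, 43.01).
The mode of Inverse-Gamma(a, b) is b/(a+1) = 43.01/7 ≈ 6.1443.

σ̂²_MAP = 6.1443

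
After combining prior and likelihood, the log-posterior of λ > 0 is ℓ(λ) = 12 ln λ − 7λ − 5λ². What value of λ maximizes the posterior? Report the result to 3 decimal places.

ℓ'(λ) = 12/λ − 7 − 10λ. Setting this to zero and multiplying by λ: 10λ² + 7λ − 12 = 0.
λ = (−7 + √(7² + 4·10·12)) / (2·10) = (−7 + √529) / 20 = (−7 + 23)/20 = 4/5.
ℓ''(λ) = −12/λ² − 10 < 0, confirming a maximum.

λ̂_MAP = 0.800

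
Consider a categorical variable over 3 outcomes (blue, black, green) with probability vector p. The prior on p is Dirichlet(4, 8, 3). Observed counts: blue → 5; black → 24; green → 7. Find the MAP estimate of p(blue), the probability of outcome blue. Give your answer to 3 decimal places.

The posterior is Dirichlet(αᵢ + nᵢ) = Dirichlet(9, 32, 10).
For a Dirichlet(a₁,…,a_K) with all aᵢ > 1, the mode has j-th component (aⱼ − 1)/(Σaᵢ − K).
Here Σaᵢ = 51 and K = 3, so p(blue) = (9 − 1)/(51 − 3) = 8/48 ≈ 0.167.

MAP estimate of p(blue) = 0.167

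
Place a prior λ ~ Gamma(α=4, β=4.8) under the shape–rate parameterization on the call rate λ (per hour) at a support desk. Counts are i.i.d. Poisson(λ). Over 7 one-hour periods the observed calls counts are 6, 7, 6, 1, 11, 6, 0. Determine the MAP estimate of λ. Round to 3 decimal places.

Σxᵢ = 6+7+6+1+11+6+0 = 37, with n = 7.
Posterior ∝ λ^3e^(−4.8λ) · λ^37e^(−7λ) = λ^40e^(−11.8λ), i.e. Gamma(shape=41, rate=11.8).
The mode of a Gamma(a, b) with a ≥ 1 (shape–rate) is (a−1)/b = 40/11.8 ≈ 3.390.

λ̂_MAP = 3.390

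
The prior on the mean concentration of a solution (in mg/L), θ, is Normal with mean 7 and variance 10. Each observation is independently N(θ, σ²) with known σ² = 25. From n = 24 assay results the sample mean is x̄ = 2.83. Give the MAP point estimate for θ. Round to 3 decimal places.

n = 24, x̄ = 2.83.
For a Normal prior and Normal likelihood with known variance, the posterior is Normal; its mode equals its mean, the precision-weighted average.
Prior precision 1/σ₀² = 1/10 = 0.1; data precision n/σ² = 24/25 = 0.96.
θ̂ = (0.1·7 + 0.96·2.83) / (0.1 + 0.96) = 3.4168/1.06 = 4271/1325 ≈ 3.223.

θ̂_MAP = 3.223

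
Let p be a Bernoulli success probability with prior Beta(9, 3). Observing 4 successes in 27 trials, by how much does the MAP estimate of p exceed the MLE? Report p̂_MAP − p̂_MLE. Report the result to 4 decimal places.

MAP − MLE = 0.1762

Posterior is Beta(13, 26); MAP = (13−1)/(39−2) = 12/37 ≈ 0.32432.
MLE ignores the prior: p̂_MLE = k/n = 4/27 ≈ 0.14815.
Difference = 12/37 − 4/27 = 176/999 ≈ 0.1762.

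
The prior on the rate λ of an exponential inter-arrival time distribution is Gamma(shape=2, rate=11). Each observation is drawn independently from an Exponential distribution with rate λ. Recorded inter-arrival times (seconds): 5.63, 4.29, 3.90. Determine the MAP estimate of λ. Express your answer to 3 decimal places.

λ̂_MAP = 0.161

The Exponential(rate=λ) likelihood is ∝ λ^n e^(−λΣtᵢ). Here n = 3 and Σtᵢ = 5.63 + 4.29 + 3.90 = 13.82.
Posterior ∝ λe^(−11λ) · λ^3e^(−13.82λ) = λ^4e^(−24.82λ), i.e. Gamma(5, 24.82).
Mode = (a−1)/b = 4/24.82 ≈ 0.161.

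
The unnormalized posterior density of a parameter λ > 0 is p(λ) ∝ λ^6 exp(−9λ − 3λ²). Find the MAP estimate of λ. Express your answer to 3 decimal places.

ℓ'(λ) = 6/λ − 9 − 6λ. Setting this to zero and multiplying by λ: 6λ² + 9λ − 6 = 0.
λ = (−9 + √(9² + 4·6·6)) / (2·6) = (−9 + √225) / 12 = (−9 + 15)/12 = 1/2.
ℓ''(λ) = −6/λ² − 6 < 0, confirming a maximum.

λ̂_MAP = 0.500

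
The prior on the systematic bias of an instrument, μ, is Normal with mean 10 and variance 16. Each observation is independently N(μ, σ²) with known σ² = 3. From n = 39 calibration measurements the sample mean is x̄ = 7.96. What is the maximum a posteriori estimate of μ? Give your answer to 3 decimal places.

μ̂_MAP = 7.970

n = 39, x̄ = 7.96.
For a Normal prior and Normal likelihood with known variance, the posterior is Normal; its mode equals its mean, the precision-weighted average.
Prior precision 1/σ₀² = 1/16 = 0.0625; data precision n/σ² = 39/3 = 13.
μ̂ = (0.0625·10 + 13·7.96) / (0.0625 + 13) = 104.105/13.0625 = 41642/5225 ≈ 7.970.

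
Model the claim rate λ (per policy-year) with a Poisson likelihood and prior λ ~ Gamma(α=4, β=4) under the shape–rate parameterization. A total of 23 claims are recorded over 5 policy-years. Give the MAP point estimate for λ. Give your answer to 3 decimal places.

Σxᵢ = 23, n = 5.
Posterior ∝ λ^3e^(−4λ) · λ^23e^(−5λ) = λ^26e^(−9λ), i.e. Gamma(shape=27, rate=9).
The mode of a Gamma(a, b) with a ≥ 1 (shape–rate) is (a−1)/b = 26/9 ≈ 2.889.

λ̂_MAP = 2.889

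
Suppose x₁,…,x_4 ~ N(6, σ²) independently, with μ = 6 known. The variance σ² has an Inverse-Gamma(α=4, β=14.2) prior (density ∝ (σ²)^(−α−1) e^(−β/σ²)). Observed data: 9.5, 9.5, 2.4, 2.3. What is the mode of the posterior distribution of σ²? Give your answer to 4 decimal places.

Sum of squared deviations about the known mean: SS = (9.5−6)² + (9.5−6)² + (2.4−6)² + (2.3−6)² = 51.15.
The Normal likelihood contributes (σ²)^(−n/2) exp(−SS/(2σ²)), so the posterior is Inverse-Gamma(α + n/2, β + SS/2) = Inverse-Gamma(6, 39.775).
The mode of Inverse-Gamma(a, b) is b/(a+1) = 39.775/7 ≈ 5.6821.

σ̂²_MAP = 5.6821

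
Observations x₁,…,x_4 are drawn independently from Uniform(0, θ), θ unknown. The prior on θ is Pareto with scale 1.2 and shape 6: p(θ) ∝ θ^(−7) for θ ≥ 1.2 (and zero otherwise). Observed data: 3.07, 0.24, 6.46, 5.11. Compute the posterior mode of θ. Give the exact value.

The Uniform(0, θ) likelihood is θ^(−n) for θ ≥ max(xᵢ), zero otherwise. Here max(xᵢ) = 6.46.
Posterior ∝ θ^(−7) · θ^(−4) = θ^(−11) on θ ≥ max(1.2, 6.46) = 6.46.
This density is strictly decreasing in θ, so the posterior mode lies at the lower boundary of the support.

θ̂_MAP = 6.46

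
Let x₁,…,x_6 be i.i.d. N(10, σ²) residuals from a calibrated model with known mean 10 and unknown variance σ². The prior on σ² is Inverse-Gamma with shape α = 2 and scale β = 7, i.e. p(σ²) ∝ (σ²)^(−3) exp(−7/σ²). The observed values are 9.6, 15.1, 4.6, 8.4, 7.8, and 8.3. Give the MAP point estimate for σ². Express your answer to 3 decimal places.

σ̂²_MAP = 6.635

Sum of squared deviations about the known mean: SS = (9.6−10)² + (15.1−10)² + (4.6−10)² + (8.4−10)² + (7.8−10)² + (8.3−10)² = 65.62.
The Normal likelihood contributes (σ²)^(−n/2) exp(−SS/(2σ²)), so the posterior is Inverse-Gamma(α + n/2, β + SS/2) = Inverse-Gamma(5, 39.81).
The mode of Inverse-Gamma(a, b) is b/(a+1) = 39.81/6 ≈ 6.635.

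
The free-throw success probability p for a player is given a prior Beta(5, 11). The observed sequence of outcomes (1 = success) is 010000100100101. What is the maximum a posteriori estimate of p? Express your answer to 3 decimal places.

Prior: Beta(5, 11).
Data: 5 successes in 15 trials (from the sequence). The binomial likelihood contributes p^5(1−p)^10, so the posterior is Beta(5+5, 11+10) = Beta(10, 21).
For Beta(a, b) with a, b > 1 the mode is (a−1)/(a+b−2) = 9/29 ≈ 0.310.

p̂_MAP = 0.310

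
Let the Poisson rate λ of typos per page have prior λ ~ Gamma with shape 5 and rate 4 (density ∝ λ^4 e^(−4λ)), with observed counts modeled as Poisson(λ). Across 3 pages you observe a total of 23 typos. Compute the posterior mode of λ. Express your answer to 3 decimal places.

λ̂_MAP = 3.857

Σxᵢ = 23, n = 3.
Posterior ∝ λ^4e^(−4λ) · λ^23e^(−3λ) = λ^27e^(−7λ), i.e. Gamma(shape=28, rate=7).
The mode of a Gamma(a, b) with a ≥ 1 (shape–rate) is (a−1)/b = 27/7 ≈ 3.857.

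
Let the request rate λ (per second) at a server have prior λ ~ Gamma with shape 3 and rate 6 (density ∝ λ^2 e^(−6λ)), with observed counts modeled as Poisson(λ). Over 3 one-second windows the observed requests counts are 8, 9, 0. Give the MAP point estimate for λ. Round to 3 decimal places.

λ̂_MAP = 2.111

Σxᵢ = 8+9+0 = 17, with n = 3.
Posterior ∝ λ^2e^(−6λ) · λ^17e^(−3λ) = λ^19e^(−9λ), i.e. Gamma(shape=20, rate=9).
The mode of a Gamma(a, b) with a ≥ 1 (shape–rate) is (a−1)/b = 19/9 ≈ 2.111.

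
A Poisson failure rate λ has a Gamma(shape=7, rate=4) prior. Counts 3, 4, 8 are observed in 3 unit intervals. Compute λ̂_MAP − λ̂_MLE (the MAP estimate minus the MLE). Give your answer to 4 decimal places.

Σxᵢ = 15. Posterior is Gamma(22, 7); MAP = (22−1)/7 = 21/7 ≈ 3.00000.
MLE = x̄ = 15/3 ≈ 5.00000.
Difference = 21/7 − 15/3 = -2 ≈ -2.0000.

MAP − MLE = -2.0000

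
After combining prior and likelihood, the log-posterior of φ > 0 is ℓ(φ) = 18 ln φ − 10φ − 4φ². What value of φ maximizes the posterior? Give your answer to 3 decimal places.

φ̂_MAP = 1.000

ℓ'(φ) = 18/φ − 10 − 8φ. Setting this to zero and multiplying by φ: 8φ² + 10φ − 18 = 0.
φ = (−10 + √(10² + 4·8·18)) / (2·8) = (−10 + √676) / 16 = (−10 + 26)/16 = 1.
ℓ''(φ) = −18/φ² − 8 < 0, confirming a maximum.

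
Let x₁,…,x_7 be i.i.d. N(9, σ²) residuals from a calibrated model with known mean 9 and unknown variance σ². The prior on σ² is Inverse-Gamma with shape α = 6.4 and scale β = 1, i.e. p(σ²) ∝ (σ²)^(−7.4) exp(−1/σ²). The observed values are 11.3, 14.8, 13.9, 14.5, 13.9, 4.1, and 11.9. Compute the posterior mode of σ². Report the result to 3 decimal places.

Sum of squared deviations about the known mean: SS = (11.3−9)² + (14.8−9)² + (13.9−9)² + (14.5−9)² + (13.9−9)² + (4.1−9)² + (11.9−9)² = 149.62.
The Normal likelihood contributes (σ²)^(−n/2) exp(−SS/(2σ²)), so the posterior is Inverse-Gamma(α + n/2, β + SS/2) = Inverse-Gamma(9.9, 75.81).
The mode of Inverse-Gamma(a, b) is b/(a+1) = 75.81/10.9 ≈ 6.955.

σ̂²_MAP = 6.955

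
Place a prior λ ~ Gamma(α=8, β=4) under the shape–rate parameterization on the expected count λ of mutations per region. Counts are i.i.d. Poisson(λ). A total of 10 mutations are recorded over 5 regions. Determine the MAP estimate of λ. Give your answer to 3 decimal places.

Σxᵢ = 10, n = 5.
Posterior ∝ λ^7e^(−4λ) · λ^10e^(−5λ) = λ^17e^(−9λ), i.e. Gamma(shape=18, rate=9).
The mode of a Gamma(a, b) with a ≥ 1 (shape–rate) is (a−1)/b = 17/9 ≈ 1.889.

λ̂_MAP = 1.889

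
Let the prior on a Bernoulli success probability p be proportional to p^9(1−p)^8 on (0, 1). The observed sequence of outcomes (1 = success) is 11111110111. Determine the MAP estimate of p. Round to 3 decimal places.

The prior density ∝ p^9(1−p)^8 is the kernel of Beta(10, 9).
Data: 10 successes in 11 trials (from the sequence). The binomial likelihood contributes p^10(1−p)^1, so the posterior is Beta(10+10, 9+1) = Beta(20, 10).
For Beta(a, b) with a, b > 1 the mode is (a−1)/(a+b−2) = 19/28 ≈ 0.679.

p̂_MAP = 0.679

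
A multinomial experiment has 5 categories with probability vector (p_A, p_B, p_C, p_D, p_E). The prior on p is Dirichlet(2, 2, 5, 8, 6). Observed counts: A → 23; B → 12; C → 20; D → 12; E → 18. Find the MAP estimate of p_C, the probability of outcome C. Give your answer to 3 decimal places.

The posterior is Dirichlet(αᵢ + nᵢ) = Dirichlet(25, 14, 25, 20, 24).
For a Dirichlet(a₁,…,a_K) with all aᵢ > 1, the mode has j-th component (aⱼ − 1)/(Σaᵢ − K).
Here Σaᵢ = 108 and K = 5, so p_C = (25 − 1)/(108 − 5) = 24/103 ≈ 0.233.

MAP estimate of p_C = 0.233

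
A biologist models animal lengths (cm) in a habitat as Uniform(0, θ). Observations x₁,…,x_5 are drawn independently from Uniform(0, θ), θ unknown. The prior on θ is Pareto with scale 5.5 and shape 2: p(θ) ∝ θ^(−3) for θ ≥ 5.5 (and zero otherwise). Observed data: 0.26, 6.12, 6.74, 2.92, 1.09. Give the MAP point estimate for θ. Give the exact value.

θ̂_MAP = 6.74

The Uniform(0, θ) likelihood is θ^(−n) for θ ≥ max(xᵢ), zero otherwise. Here max(xᵢ) = 6.74.
Posterior ∝ θ^(−3) · θ^(−5) = θ^(−8) on θ ≥ max(5.5, 6.74) = 6.74.
This density is strictly decreasing in θ, so the posterior mode lies at the lower boundary of the support.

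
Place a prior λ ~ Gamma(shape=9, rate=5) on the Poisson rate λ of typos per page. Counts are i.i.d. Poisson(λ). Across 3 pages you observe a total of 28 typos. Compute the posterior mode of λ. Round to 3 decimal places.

Σxᵢ = 28, n = 3.
Posterior ∝ λ^8e^(−5λ) · λ^28e^(−3λ) = λ^36e^(−8λ), i.e. Gamma(shape=37, rate=8).
The mode of a Gamma(a, b) with a ≥ 1 (shape–rate) is (a−1)/b = 36/8 ≈ 4.500.

λ̂_MAP = 4.500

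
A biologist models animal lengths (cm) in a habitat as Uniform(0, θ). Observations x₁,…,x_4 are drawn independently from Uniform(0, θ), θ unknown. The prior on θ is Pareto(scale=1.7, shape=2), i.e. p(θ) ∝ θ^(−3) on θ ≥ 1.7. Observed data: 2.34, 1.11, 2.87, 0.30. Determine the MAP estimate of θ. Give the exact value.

θ̂_MAP = 2.87

The Uniform(0, θ) likelihood is θ^(−n) for θ ≥ max(xᵢ), zero otherwise. Here max(xᵢ) = 2.87.
Posterior ∝ θ^(−3) · θ^(−4) = θ^(−7) on θ ≥ max(1.7, 2.87) = 2.87.
This density is strictly decreasing in θ, so the posterior mode lies at the lower boundary of the support.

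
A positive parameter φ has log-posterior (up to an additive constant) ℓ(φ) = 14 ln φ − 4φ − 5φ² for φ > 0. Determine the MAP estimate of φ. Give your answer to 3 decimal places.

ℓ'(φ) = 14/φ − 4 − 10φ. Setting this to zero and multiplying by φ: 10φ² + 4φ − 14 = 0.
φ = (−4 + √(4² + 4·10·14)) / (2·10) = (−4 + √576) / 20 = (−4 + 24)/20 = 1.
ℓ''(φ) = −14/φ² − 10 < 0, confirming a maximum.

φ̂_MAP = 1.000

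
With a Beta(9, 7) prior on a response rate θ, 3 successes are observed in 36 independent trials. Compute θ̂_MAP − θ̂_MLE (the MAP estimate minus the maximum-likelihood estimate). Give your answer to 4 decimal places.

MAP − MLE = 0.1367

Posterior is Beta(12, 40); MAP = (12−1)/(52−2) = 11/50 ≈ 0.22000.
MLE ignores the prior: θ̂_MLE = k/n = 3/36 ≈ 0.08333.
Difference = 11/50 − 3/36 = 41/300 ≈ 0.1367.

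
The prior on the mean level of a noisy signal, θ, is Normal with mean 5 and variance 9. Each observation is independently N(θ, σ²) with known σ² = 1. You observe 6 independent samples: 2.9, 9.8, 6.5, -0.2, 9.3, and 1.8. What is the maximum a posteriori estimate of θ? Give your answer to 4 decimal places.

θ̂_MAP = 5.0164

n = 6; x̄ = (2.9 + 9.8 + 6.5 + (-0.2) + 9.3 + 1.8)/6 = 30.1/6 = 301/60 ≈ 5.0167.
For a Normal prior and Normal likelihood with known variance, the posterior is Normal; its mode equals its mean, the precision-weighted average.
Prior precision 1/σ₀² = 1/9; data precision n/σ² = 6/1 = 6.
θ̂ = ((1/9)·5 + 6·(301/60)) / (1/9 + 6) = (2759/90)/(55/9) = 2759/550 ≈ 5.0164.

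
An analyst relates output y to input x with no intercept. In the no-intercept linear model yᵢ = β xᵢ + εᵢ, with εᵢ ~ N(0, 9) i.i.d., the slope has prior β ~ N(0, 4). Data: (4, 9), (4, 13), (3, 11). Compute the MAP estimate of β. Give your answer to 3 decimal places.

β̂_MAP = 2.798

log p(β | y) = −Σ(yᵢ − βxᵢ)²/(2·9) − β²/(2·4) + const.
Setting the derivative to zero: Σxᵢ(yᵢ − βxᵢ)/9 − β/4 = 0, so β = Σxᵢyᵢ / (Σxᵢ² + σ²/τ²).
Σxᵢyᵢ = 4·9 + 4·13 + 3·11 = 121; Σxᵢ² = 41; σ²/τ² = 2.25.
β̂_MAP = 121 / (41 + 2.25) = 121/43.25 ≈ 2.798.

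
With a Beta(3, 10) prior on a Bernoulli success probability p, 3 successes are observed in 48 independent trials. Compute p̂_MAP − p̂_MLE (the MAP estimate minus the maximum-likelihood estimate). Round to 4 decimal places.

Posterior is Beta(6, 55); MAP = (6−1)/(61−2) = 5/59 ≈ 0.08475.
MLE ignores the prior: p̂_MLE = k/n = 3/48 ≈ 0.06250.
Difference = 5/59 − 3/48 = 21/944 ≈ 0.0222.

MAP − MLE = 0.0222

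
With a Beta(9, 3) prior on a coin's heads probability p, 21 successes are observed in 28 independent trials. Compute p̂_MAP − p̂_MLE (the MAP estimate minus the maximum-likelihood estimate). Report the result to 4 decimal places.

MAP − MLE = 0.0132

Posterior is Beta(30, 10); MAP = (30−1)/(40−2) = 29/38 ≈ 0.76316.
MLE ignores the prior: p̂_MLE = k/n = 21/28 ≈ 0.75000.
Difference = 29/38 − 21/28 = 1/76 ≈ 0.0132.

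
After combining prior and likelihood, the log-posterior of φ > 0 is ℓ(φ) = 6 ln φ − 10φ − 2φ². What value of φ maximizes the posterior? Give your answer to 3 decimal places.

φ̂_MAP = 0.500

ℓ'(φ) = 6/φ − 10 − 4φ. Setting this to zero and multiplying by φ: 4φ² + 10φ − 6 = 0.
φ = (−10 + √(10² + 4·4·6)) / (2·4) = (−10 + √196) / 8 = (−10 + 14)/8 = 1/2.
ℓ''(φ) = −6/φ² − 4 < 0, confirming a maximum.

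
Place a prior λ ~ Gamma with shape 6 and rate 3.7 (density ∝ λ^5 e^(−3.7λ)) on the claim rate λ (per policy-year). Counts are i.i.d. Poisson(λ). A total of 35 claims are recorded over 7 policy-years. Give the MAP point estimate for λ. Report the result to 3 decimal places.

λ̂_MAP = 3.738

Σxᵢ = 35, n = 7.
Posterior ∝ λ^5e^(−3.7λ) · λ^35e^(−7λ) = λ^40e^(−10.7λ), i.e. Gamma(shape=41, rate=10.7).
The mode of a Gamma(a, b) with a ≥ 1 (shape–rate) is (a−1)/b = 40/10.7 ≈ 3.738.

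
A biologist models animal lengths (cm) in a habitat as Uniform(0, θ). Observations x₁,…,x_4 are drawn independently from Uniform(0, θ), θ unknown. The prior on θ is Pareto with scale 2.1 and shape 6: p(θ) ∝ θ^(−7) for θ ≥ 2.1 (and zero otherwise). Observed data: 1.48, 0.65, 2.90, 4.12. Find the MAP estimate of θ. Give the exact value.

The Uniform(0, θ) likelihood is θ^(−n) for θ ≥ max(xᵢ), zero otherwise. Here max(xᵢ) = 4.12.
Posterior ∝ θ^(−7) · θ^(−4) = θ^(−11) on θ ≥ max(2.1, 4.12) = 4.12.
This density is strictly decreasing in θ, so the posterior mode lies at the lower boundary of the support.

θ̂_MAP = 4.12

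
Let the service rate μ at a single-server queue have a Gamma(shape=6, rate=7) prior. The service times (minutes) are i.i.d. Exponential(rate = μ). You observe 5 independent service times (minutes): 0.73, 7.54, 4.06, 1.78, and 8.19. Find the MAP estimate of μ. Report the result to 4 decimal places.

μ̂_MAP = 0.3413

The Exponential(rate=μ) likelihood is ∝ μ^n e^(−μΣtᵢ). Here n = 5 and Σtᵢ = 0.73 + 7.54 + 4.06 + 1.78 + 8.19 = 22.30.
Posterior ∝ μ^5e^(−7μ) · μ^5e^(−22.30μ) = μ^10e^(−29.30μ), i.e. Gamma(11, 29.30).
Mode = (a−1)/b = 10/29.30 ≈ 0.3413.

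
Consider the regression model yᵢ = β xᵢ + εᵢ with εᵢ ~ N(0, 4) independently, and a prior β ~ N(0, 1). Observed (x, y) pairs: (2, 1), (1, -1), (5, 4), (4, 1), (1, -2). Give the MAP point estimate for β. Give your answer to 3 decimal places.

log p(β | y) = −Σ(yᵢ − βxᵢ)²/(2·4) − β²/(2·1) + const.
Setting the derivative to zero: Σxᵢ(yᵢ − βxᵢ)/4 − β/1 = 0, so β = Σxᵢyᵢ / (Σxᵢ² + σ²/τ²).
Σxᵢyᵢ = 2·1 + 1·(-1) + 5·4 + 4·1 + 1·(-2) = 23; Σxᵢ² = 47; σ²/τ² = 4.
β̂_MAP = 23 / (47 + 4) = 23/51 ≈ 0.451.

β̂_MAP = 0.451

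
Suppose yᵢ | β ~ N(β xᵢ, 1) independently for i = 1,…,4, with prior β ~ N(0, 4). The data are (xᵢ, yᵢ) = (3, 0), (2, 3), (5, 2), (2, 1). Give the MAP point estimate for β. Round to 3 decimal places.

β̂_MAP = 0.426

log p(β | y) = −Σ(yᵢ − βxᵢ)²/(2·1) − β²/(2·4) + const.
Setting the derivative to zero: Σxᵢ(yᵢ − βxᵢ)/1 − β/4 = 0, so β = Σxᵢyᵢ / (Σxᵢ² + σ²/τ²).
Σxᵢyᵢ = 3·0 + 2·3 + 5·2 + 2·1 = 18; Σxᵢ² = 42; σ²/τ² = 0.25.
β̂_MAP = 18 / (42 + 0.25) = 18/42.25 ≈ 0.426.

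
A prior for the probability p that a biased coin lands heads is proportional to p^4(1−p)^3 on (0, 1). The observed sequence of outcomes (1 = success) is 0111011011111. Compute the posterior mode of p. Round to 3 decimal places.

p̂_MAP = 0.700

The prior density ∝ p^4(1−p)^3 is the kernel of Beta(5, 4).
Data: 10 successes in 13 trials (from the sequence). The binomial likelihood contributes p^10(1−p)^3, so the posterior is Beta(5+10, 4+3) = Beta(15, 7).
For Beta(a, b) with a, b > 1 the mode is (a−1)/(a+b−2) = 14/20 ≈ 0.700.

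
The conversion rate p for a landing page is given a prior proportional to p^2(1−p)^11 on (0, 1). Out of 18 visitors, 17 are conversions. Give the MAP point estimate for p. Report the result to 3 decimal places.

The prior density ∝ p^2(1−p)^11 is the kernel of Beta(3, 12).
Data: 17 successes in 18 trials. The binomial likelihood contributes p^17(1−p)^1, so the posterior is Beta(3+17, 12+1) = Beta(20, 13).
For Beta(a, b) with a, b > 1 the mode is (a−1)/(a+b−2) = 19/31 ≈ 0.613.

p̂_MAP = 0.613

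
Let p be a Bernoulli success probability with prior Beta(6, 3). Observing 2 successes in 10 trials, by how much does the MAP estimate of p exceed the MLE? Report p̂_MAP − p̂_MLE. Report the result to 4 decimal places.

Posterior is Beta(8, 11); MAP = (8−1)/(19−2) = 7/17 ≈ 0.41176.
MLE ignores the prior: p̂_MLE = k/n = 2/10 ≈ 0.20000.
Difference = 7/17 − 2/10 = 18/85 ≈ 0.2118.

MAP − MLE = 0.2118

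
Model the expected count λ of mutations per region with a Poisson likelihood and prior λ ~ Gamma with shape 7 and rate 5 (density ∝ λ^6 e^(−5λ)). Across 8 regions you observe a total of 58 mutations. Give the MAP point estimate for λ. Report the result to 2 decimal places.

λ̂_MAP = 4.92

Σxᵢ = 58, n = 8.
Posterior ∝ λ^6e^(−5λ) · λ^58e^(−8λ) = λ^64e^(−13λ), i.e. Gamma(shape=65, rate=13).
The mode of a Gamma(a, b) with a ≥ 1 (shape–rate) is (a−1)/b = 64/13 ≈ 4.92.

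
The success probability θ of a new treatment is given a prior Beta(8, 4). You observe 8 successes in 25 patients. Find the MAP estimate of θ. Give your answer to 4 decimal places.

θ̂_MAP = 0.4286

Prior: Beta(8, 4).
Data: 8 successes in 25 trials. The binomial likelihood contributes θ^8(1−θ)^17, so the posterior is Beta(8+8, 4+17) = Beta(16, 21).
For Beta(a, b) with a, b > 1 the mode is (a−1)/(a+b−2) = 15/35 ≈ 0.4286.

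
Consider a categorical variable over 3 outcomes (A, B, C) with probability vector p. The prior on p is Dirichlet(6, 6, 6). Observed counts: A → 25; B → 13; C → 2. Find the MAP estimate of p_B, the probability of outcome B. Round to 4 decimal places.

The posterior is Dirichlet(αᵢ + nᵢ) = Dirichlet(31, 19, 8).
For a Dirichlet(a₁,…,a_K) with all aᵢ > 1, the mode has j-th component (aⱼ − 1)/(Σaᵢ − K).
Here Σaᵢ = 58 and K = 3, so p_B = (19 − 1)/(58 − 3) = 18/55 ≈ 0.3273.

MAP estimate of p_B = 0.3273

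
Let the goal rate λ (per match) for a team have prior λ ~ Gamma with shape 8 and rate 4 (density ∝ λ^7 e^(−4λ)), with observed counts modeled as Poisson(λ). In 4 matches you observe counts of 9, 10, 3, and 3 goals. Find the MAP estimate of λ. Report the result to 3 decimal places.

λ̂_MAP = 4.000

Σxᵢ = 9+10+3+3 = 25, with n = 4.
Posterior ∝ λ^7e^(−4λ) · λ^25e^(−4λ) = λ^32e^(−8λ), i.e. Gamma(shape=33, rate=8).
The mode of a Gamma(a, b) with a ≥ 1 (shape–rate) is (a−1)/b = 32/8 ≈ 4.000.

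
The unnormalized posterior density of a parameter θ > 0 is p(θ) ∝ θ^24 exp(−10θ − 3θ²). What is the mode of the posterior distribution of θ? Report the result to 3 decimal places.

θ̂_MAP = 1.333

ℓ'(θ) = 24/θ − 10 − 6θ. Setting this to zero and multiplying by θ: 6θ² + 10θ − 24 = 0.
θ = (−10 + √(10² + 4·6·24)) / (2·6) = (−10 + √676) / 12 = (−10 + 26)/12 = 4/3.
ℓ''(θ) = −24/θ² − 6 < 0, confirming a maximum.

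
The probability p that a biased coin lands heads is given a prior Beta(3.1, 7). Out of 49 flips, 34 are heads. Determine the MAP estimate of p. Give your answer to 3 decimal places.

p̂_MAP = 0.632

Prior: Beta(3.1, 7).
Data: 34 successes in 49 trials. The binomial likelihood contributes p^34(1−p)^15, so the posterior is Beta(3.1+34, 7+15) = Beta(37.1, 22).
For Beta(a, b) with a, b > 1 the mode is (a−1)/(a+b−2) = 36.1/57.1 ≈ 0.632.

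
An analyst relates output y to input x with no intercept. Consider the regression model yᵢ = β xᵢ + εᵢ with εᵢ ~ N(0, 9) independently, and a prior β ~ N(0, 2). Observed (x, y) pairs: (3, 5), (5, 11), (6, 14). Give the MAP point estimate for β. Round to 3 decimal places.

β̂_MAP = 2.067

log p(β | y) = −Σ(yᵢ − βxᵢ)²/(2·9) − β²/(2·2) + const.
Setting the derivative to zero: Σxᵢ(yᵢ − βxᵢ)/9 − β/2 = 0, so β = Σxᵢyᵢ / (Σxᵢ² + σ²/τ²).
Σxᵢyᵢ = 3·5 + 5·11 + 6·14 = 154; Σxᵢ² = 70; σ²/τ² = 4.5.
β̂_MAP = 154 / (70 + 4.5) = 154/74.5 ≈ 2.067.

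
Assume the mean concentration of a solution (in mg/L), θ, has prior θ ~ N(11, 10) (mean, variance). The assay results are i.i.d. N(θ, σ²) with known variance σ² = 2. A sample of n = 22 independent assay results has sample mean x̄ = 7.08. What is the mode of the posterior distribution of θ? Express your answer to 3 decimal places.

θ̂_MAP = 7.115

n = 22, x̄ = 7.08.
For a Normal prior and Normal likelihood with known variance, the posterior is Normal; its mode equals its mean, the precision-weighted average.
Prior precision 1/σ₀² = 1/10 = 0.1; data precision n/σ² = 22/2 = 11.
θ̂ = (0.1·11 + 11·7.08) / (0.1 + 11) = 78.98/11.1 = 3949/555 ≈ 7.115.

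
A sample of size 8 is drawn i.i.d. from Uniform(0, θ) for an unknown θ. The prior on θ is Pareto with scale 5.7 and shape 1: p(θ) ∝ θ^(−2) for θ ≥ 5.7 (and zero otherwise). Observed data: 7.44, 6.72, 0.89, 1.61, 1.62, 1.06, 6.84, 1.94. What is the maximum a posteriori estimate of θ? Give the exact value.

The Uniform(0, θ) likelihood is θ^(−n) for θ ≥ max(xᵢ), zero otherwise. Here max(xᵢ) = 7.44.
Posterior ∝ θ^(−2) · θ^(−8) = θ^(−10) on θ ≥ max(5.7, 7.44) = 7.44.
This density is strictly decreasing in θ, so the posterior mode lies at the lower boundary of the support.

θ̂_MAP = 7.44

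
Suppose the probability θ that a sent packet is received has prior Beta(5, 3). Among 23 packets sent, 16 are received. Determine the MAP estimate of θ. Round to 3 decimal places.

Prior: Beta(5, 3).
Data: 16 successes in 23 trials. The binomial likelihood contributes θ^16(1−θ)^7, so the posterior is Beta(5+16, 3+7) = Beta(21, 10).
For Beta(a, b) with a, b > 1 the mode is (a−1)/(a+b−2) = 20/29 ≈ 0.690.

θ̂_MAP = 0.690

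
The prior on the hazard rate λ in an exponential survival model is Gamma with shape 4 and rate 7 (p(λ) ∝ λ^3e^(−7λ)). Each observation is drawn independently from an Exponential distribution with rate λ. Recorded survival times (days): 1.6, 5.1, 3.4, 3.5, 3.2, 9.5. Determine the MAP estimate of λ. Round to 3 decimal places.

The Exponential(rate=λ) likelihood is ∝ λ^n e^(−λΣtᵢ). Here n = 6 and Σtᵢ = 1.6 + 5.1 + 3.4 + 3.5 + 3.2 + 9.5 = 26.3.
Posterior ∝ λ^3e^(−7λ) · λ^6e^(−26.3λ) = λ^9e^(−33.3λ), i.e. Gamma(10, 33.3).
Mode = (a−1)/b = 9/33.3 ≈ 0.270.

λ̂_MAP = 0.270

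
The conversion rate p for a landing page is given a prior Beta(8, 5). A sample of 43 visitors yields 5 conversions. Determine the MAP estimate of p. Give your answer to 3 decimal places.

Prior: Beta(8, 5).
Data: 5 successes in 43 trials. The binomial likelihood contributes p^5(1−p)^38, so the posterior is Beta(8+5, 5+38) = Beta(13, 43).
For Beta(a, b) with a, b > 1 the mode is (a−1)/(a+b−2) = 12/54 ≈ 0.222.

p̂_MAP = 0.222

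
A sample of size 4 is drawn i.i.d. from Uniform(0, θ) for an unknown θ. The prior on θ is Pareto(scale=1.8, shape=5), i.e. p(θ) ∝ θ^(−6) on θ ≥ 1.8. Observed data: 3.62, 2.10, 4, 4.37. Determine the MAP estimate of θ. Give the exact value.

θ̂_MAP = 4.37

The Uniform(0, θ) likelihood is θ^(−n) for θ ≥ max(xᵢ), zero otherwise. Here max(xᵢ) = 4.37.
Posterior ∝ θ^(−6) · θ^(−4) = θ^(−10) on θ ≥ max(1.8, 4.37) = 4.37.
This density is strictly decreasing in θ, so the posterior mode lies at the lower boundary of the support.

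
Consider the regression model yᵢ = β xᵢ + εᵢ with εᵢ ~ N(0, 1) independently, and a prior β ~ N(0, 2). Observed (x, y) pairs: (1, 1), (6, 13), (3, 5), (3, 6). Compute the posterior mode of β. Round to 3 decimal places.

log p(β | y) = −Σ(yᵢ − βxᵢ)²/(2·1) − β²/(2·2) + const.
Setting the derivative to zero: Σxᵢ(yᵢ − βxᵢ)/1 − β/2 = 0, so β = Σxᵢyᵢ / (Σxᵢ² + σ²/τ²).
Σxᵢyᵢ = 1·1 + 6·13 + 3·5 + 3·6 = 112; Σxᵢ² = 55; σ²/τ² = 0.5.
β̂_MAP = 112 / (55 + 0.5) = 112/55.5 ≈ 2.018.

β̂_MAP = 2.018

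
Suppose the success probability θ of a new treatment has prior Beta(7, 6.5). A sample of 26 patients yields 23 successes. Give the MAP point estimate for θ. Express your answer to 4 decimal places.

Prior: Beta(7, 6.5).
Data: 23 successes in 26 trials. The binomial likelihood contributes θ^23(1−θ)^3, so the posterior is Beta(7+23, 6.5+3) = Beta(30, 9.5).
For Beta(a, b) with a, b > 1 the mode is (a−1)/(a+b−2) = 29/37.5 ≈ 0.7733.

θ̂_MAP = 0.7733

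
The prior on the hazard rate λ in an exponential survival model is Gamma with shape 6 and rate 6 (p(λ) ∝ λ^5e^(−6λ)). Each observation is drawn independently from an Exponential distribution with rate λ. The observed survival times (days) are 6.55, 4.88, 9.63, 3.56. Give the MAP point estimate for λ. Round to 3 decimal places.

The Exponential(rate=λ) likelihood is ∝ λ^n e^(−λΣtᵢ). Here n = 4 and Σtᵢ = 6.55 + 4.88 + 9.63 + 3.56 = 24.62.
Posterior ∝ λ^5e^(−6λ) · λ^4e^(−24.62λ) = λ^9e^(−30.62λ), i.e. Gamma(10, 30.62).
Mode = (a−1)/b = 9/30.62 ≈ 0.294.

λ̂_MAP = 0.294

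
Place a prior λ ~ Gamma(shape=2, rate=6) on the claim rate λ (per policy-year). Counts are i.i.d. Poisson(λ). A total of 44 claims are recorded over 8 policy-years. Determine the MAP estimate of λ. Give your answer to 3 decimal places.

λ̂_MAP = 3.214

Σxᵢ = 44, n = 8.
Posterior ∝ λe^(−6λ) · λ^44e^(−8λ) = λ^45e^(−14λ), i.e. Gamma(shape=46, rate=14).
The mode of a Gamma(a, b) with a ≥ 1 (shape–rate) is (a−1)/b = 45/14 ≈ 3.214.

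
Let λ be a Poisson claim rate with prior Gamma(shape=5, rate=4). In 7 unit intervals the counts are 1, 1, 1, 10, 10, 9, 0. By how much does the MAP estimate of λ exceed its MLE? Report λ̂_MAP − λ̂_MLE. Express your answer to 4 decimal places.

MAP − MLE = -1.2987

Σxᵢ = 32. Posterior is Gamma(37, 11); MAP = (37−1)/11 = 36/11 ≈ 3.27273.
MLE = x̄ = 32/7 ≈ 4.57143.
Difference = 36/11 − 32/7 = -100/77 ≈ -1.2987.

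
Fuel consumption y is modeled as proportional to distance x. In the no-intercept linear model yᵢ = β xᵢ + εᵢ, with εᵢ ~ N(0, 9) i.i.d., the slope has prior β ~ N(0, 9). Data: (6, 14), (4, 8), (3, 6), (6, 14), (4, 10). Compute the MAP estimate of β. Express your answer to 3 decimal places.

β̂_MAP = 2.263

log p(β | y) = −Σ(yᵢ − βxᵢ)²/(2·9) − β²/(2·9) + const.
Setting the derivative to zero: Σxᵢ(yᵢ − βxᵢ)/9 − β/9 = 0, so β = Σxᵢyᵢ / (Σxᵢ² + σ²/τ²).
Σxᵢyᵢ = 6·14 + 4·8 + 3·6 + 6·14 + 4·10 = 258; Σxᵢ² = 113; σ²/τ² = 1.
β̂_MAP = 258 / (113 + 1) = 258/114 ≈ 2.263.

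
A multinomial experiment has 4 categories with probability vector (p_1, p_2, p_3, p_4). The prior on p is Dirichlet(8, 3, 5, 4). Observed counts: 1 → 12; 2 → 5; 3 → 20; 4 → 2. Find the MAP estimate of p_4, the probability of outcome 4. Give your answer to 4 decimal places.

MAP estimate: 0.0909

The posterior is Dirichlet(αᵢ + nᵢ) = Dirichlet(20, 8, 25, 6).
For a Dirichlet(a₁,…,a_K) with all aᵢ > 1, the mode has j-th component (aⱼ − 1)/(Σaᵢ − K).
Here Σaᵢ = 59 and K = 4, so p_4 = (6 − 1)/(59 − 4) = 5/55 ≈ 0.0909.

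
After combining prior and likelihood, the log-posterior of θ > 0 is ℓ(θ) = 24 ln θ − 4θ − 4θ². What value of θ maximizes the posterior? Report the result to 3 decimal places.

θ̂_MAP = 1.500

ℓ'(θ) = 24/θ − 4 − 8θ. Setting this to zero and multiplying by θ: 8θ² + 4θ − 24 = 0.
θ = (−4 + √(4² + 4·8·24)) / (2·8) = (−4 + √784) / 16 = (−4 + 28)/16 = 3/2.
ℓ''(θ) = −24/θ² − 8 < 0, confirming a maximum.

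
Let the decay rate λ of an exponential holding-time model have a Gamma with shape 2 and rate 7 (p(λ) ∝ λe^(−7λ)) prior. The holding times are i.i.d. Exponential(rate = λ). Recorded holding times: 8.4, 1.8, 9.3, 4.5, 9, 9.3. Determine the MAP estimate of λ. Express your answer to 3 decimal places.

λ̂_MAP = 0.142

The Exponential(rate=λ) likelihood is ∝ λ^n e^(−λΣtᵢ). Here n = 6 and Σtᵢ = 8.4 + 1.8 + 9.3 + 4.5 + 9 + 9.3 = 42.3.
Posterior ∝ λe^(−7λ) · λ^6e^(−42.3λ) = λ^7e^(−49.3λ), i.e. Gamma(8, 49.3).
Mode = (a−1)/b = 7/49.3 ≈ 0.142.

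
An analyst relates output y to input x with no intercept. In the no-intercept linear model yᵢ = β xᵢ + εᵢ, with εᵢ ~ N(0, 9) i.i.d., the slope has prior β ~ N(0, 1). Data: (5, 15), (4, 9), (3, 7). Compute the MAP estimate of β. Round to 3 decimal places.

log p(β | y) = −Σ(yᵢ − βxᵢ)²/(2·9) − β²/(2·1) + const.
Setting the derivative to zero: Σxᵢ(yᵢ − βxᵢ)/9 − β/1 = 0, so β = Σxᵢyᵢ / (Σxᵢ² + σ²/τ²).
Σxᵢyᵢ = 5·15 + 4·9 + 3·7 = 132; Σxᵢ² = 50; σ²/τ² = 9.
β̂_MAP = 132 / (50 + 9) = 132/59 ≈ 2.237.

β̂_MAP = 2.237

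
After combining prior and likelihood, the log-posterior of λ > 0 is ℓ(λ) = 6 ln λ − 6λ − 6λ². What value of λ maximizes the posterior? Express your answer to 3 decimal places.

ℓ'(λ) = 6/λ − 6 − 12λ. Setting this to zero and multiplying by λ: 12λ² + 6λ − 6 = 0.
λ = (−6 + √(6² + 4·12·6)) / (2·12) = (−6 + √324) / 24 = (−6 + 18)/24 = 1/2.
ℓ''(λ) = −6/λ² − 12 < 0, confirming a maximum.

λ̂_MAP = 0.500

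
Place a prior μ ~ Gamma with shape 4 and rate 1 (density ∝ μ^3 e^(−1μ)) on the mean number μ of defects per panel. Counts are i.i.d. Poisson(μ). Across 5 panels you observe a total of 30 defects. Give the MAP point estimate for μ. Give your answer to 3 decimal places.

Σxᵢ = 30, n = 5.
Posterior ∝ μ^3e^(−1μ) · μ^30e^(−5μ) = μ^33e^(−6μ), i.e. Gamma(shape=34, rate=6).
The mode of a Gamma(a, b) with a ≥ 1 (shape–rate) is (a−1)/b = 33/6 ≈ 5.500.

μ̂_MAP = 5.500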